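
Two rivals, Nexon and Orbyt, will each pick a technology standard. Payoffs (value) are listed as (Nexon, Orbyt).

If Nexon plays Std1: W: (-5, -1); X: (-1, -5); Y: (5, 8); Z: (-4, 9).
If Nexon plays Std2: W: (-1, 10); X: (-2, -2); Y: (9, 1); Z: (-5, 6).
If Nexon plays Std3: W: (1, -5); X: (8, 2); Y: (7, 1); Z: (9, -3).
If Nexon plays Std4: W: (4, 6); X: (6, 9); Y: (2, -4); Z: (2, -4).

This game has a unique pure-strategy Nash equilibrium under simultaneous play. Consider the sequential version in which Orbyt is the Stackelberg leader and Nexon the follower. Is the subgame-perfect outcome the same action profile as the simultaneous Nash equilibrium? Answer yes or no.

Nexon best-responds to each possible Orbyt move:
- W: Nexon compares -5, -1, 1, 4 and picks Std4; Orbyt would get 6.
- X: Nexon compares -1, -2, 8, 6 and picks Std3; Orbyt would get 2.
- Y: Nexon compares 5, 9, 7, 2 and picks Std2; Orbyt would get 1.
- Z: Nexon compares -4, -5, 9, 2 and picks Std3; Orbyt would get -3.
Among 6, 2, 1, -3, the best is 6 at W. Subgame-perfect outcome: (Std4, W) with payoffs (4, 6).
Now find the simultaneous Nash equilibrium.
Nexon's best replies: W→Std4; X→Std3; Y→Std2; Z→Std3.
Orbyt's best replies: Std1→Z; Std2→W; Std3→X; Std4→X.
The unique mutual best reply is (Std3, X), giving (8, 2).
Sequential outcome (Std4, W) differs from the Nash profile (Std3, X).

no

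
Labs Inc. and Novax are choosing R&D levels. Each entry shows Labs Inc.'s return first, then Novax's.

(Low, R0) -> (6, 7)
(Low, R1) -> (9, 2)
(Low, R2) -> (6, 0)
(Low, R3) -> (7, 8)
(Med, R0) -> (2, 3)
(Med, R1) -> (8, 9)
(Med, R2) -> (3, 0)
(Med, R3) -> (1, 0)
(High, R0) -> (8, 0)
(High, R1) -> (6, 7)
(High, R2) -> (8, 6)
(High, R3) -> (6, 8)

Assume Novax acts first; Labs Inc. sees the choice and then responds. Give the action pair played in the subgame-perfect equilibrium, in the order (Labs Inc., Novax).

Work backward from Labs Inc.'s decision.
- R0 → Labs Inc. plays High (best of 6, 2, 8); Novax gets 0.
- R1 → Labs Inc. plays Low (best of 9, 8, 6); Novax gets 2.
- R2 → Labs Inc. plays High (best of 6, 3, 8); Novax gets 6.
- R3 → Labs Inc. plays Low (best of 7, 1, 6); Novax gets 8.
Novax's induced payoffs are 0, 2, 6, 8, so Novax commits to R3. Subgame-perfect outcome: (Low, R3) with payoffs (7, 8).

(Low, R3)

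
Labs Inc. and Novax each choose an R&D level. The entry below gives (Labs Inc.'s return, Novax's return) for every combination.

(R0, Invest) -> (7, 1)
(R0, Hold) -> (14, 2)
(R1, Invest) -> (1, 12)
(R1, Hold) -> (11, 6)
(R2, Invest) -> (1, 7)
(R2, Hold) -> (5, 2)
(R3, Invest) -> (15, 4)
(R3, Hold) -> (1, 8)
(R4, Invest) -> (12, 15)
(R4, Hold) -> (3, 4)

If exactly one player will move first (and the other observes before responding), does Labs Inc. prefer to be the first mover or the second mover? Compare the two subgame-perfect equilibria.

If Labs Inc. leads: Novax's best replies are R0→Hold, R1→Invest, R2→Invest, R3→Hold, R4→Invest; Labs Inc.'s induced payoffs 14, 1, 1, 1, 12; outcome (R0, Hold), payoffs (14, 2).
If Novax leads: Labs Inc.'s best replies are Invest→R3, Hold→R0; Novax's induced payoffs 4, 2; outcome (R3, Invest), payoffs (15, 4).
Labs Inc. gets 14 moving first and 15 moving second, so Labs Inc. prefers to move second.

second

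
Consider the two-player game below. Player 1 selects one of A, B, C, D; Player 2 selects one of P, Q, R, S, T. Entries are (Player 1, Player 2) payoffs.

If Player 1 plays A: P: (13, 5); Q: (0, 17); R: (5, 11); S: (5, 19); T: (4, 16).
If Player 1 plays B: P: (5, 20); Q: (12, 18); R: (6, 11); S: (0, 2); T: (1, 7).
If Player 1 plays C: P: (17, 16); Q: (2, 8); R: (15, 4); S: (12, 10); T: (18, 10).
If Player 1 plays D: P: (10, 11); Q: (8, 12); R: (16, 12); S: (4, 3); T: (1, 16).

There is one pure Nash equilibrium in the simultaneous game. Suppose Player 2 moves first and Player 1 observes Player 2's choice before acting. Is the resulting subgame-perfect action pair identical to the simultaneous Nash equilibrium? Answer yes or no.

Work backward from Player 1's decision.
- P: BR = C, leader payoff 16.
- Q: BR = B, leader payoff 18.
- R: BR = D, leader payoff 12.
- S: BR = C, leader payoff 10.
- T: BR = C, leader payoff 10.
Player 2's induced payoffs are 16, 18, 12, 10, 10, so Player 2 commits to Q. Subgame-perfect outcome: (B, Q) with payoffs (12, 18).
For the simultaneous game, intersect best replies.
Player 1's best replies: P→C; Q→B; R→D; S→C; T→C.
Player 2's best replies: A→S; B→P; C→P; D→T.
The unique mutual best reply is (C, P), giving (17, 16).
Sequential outcome (B, Q) differs from the Nash profile (C, P).

no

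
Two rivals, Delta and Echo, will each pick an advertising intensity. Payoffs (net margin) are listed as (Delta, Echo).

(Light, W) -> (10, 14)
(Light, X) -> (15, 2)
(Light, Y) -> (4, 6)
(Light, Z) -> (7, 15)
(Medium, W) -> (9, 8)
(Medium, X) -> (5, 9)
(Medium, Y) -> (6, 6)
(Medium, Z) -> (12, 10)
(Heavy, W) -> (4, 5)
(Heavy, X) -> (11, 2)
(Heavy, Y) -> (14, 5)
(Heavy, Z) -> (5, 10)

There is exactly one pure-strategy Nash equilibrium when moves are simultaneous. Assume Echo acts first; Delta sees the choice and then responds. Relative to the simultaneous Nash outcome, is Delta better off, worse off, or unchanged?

Solve by backward induction (Echo leads).
- W → Delta plays Light (best of 10, 9, 4); Echo gets 14.
- X → Delta plays Light (best of 15, 5, 11); Echo gets 2.
- Y → Delta plays Heavy (best of 4, 6, 14); Echo gets 5.
- Z → Delta plays Medium (best of 7, 12, 5); Echo gets 10.
Among 14, 2, 5, 10, the best is 14 at W. Subgame-perfect outcome: (Light, W) with payoffs (10, 14).
Under simultaneous play:
Delta's best replies: W→Light; X→Light; Y→Heavy; Z→Medium.
Echo's best replies: Light→Z; Medium→Z; Heavy→Z.
The unique mutual best reply is (Medium, Z), giving (12, 10).
Delta earns 10 sequentially versus 12 at the Nash outcome: worse off.

worse off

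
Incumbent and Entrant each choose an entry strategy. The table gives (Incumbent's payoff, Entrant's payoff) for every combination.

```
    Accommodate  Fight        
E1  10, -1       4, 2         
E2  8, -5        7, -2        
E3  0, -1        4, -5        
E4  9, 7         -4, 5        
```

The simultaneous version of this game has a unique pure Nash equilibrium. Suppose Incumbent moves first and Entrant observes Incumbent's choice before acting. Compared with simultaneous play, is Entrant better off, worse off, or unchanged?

better off

Solve by backward induction (Incumbent leads).
- E1: Entrant compares -1, 2 and picks Fight; Incumbent would get 4.
- E2: Entrant compares -5, -2 and picks Fight; Incumbent would get 7.
- E3: Entrant compares -1, -5 and picks Accommodate; Incumbent would get 0.
- E4: Entrant compares 7, 5 and picks Accommodate; Incumbent would get 9.
Among 4, 7, 0, 9, the best is 9 at E4. Subgame-perfect outcome: (E4, Accommodate) with payoffs (9, 7).
For the simultaneous game, intersect best replies.
Incumbent's best replies: Accommodate→E1; Fight→E2.
Entrant's best replies: E1→Fight; E2→Fight; E3→Accommodate; E4→Accommodate.
The unique mutual best reply is (E2, Fight), giving (7, -2).
Entrant earns 7 sequentially versus -2 at the Nash outcome: better off.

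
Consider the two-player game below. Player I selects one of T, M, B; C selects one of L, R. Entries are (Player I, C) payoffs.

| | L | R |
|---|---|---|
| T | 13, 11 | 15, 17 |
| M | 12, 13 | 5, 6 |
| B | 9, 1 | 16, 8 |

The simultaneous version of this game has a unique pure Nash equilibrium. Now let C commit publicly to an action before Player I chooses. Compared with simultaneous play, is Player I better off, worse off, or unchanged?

worse off

Backward induction with C moving first.
- L: Player I compares 13, 12, 9 and picks T; C would get 11.
- R: Player I compares 15, 5, 16 and picks B; C would get 8.
Among 11, 8, the best is 11 at L. Subgame-perfect outcome: (T, L) with payoffs (13, 11).
Now find the simultaneous Nash equilibrium.
Player I's best replies: L→T; R→B.
C's best replies: T→R; M→L; B→R.
The unique mutual best reply is (B, R), giving (16, 8).
Player I earns 13 sequentially versus 16 at the Nash outcome: worse off.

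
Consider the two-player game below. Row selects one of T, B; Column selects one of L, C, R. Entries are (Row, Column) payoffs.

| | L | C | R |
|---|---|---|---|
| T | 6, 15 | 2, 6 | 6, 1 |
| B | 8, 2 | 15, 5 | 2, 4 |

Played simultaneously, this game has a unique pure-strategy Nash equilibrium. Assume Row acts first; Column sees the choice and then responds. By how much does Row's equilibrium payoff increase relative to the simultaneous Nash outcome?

0

Solve by backward induction (Row leads).
- T → Column plays L (best of 15, 6, 1); Row gets 6.
- B → Column plays C (best of 2, 5, 4); Row gets 15.
Row's induced payoffs are 6, 15, so Row commits to B. Subgame-perfect outcome: (B, C) with payoffs (15, 5).
For the simultaneous game, intersect best replies.
Row's best replies: L→B; C→B; R→T.
Column's best replies: T→L; B→C.
Only (B, C) has each player best-responding; Nash payoffs (15, 5).
Row's commitment gain: 15 − 15 = 0.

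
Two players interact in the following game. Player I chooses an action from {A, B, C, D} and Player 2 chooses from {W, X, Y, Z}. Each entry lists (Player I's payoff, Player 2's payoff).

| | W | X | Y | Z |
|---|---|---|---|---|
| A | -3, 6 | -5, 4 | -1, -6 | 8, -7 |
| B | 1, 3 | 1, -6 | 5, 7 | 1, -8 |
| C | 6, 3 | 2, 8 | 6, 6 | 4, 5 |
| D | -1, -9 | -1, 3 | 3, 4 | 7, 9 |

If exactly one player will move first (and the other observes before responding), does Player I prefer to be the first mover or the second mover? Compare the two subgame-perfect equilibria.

first

If Player I leads: Player 2's best replies are A→W, B→Y, C→X, D→Z; Player I's induced payoffs -3, 5, 2, 7; outcome (D, Z), payoffs (7, 9).
If Player 2 leads: Player I's best replies are W→C, X→C, Y→C, Z→A; Player 2's induced payoffs 3, 8, 6, -7; outcome (C, X), payoffs (2, 8).
Player I gets 7 moving first and 2 moving second, so Player I prefers to move first.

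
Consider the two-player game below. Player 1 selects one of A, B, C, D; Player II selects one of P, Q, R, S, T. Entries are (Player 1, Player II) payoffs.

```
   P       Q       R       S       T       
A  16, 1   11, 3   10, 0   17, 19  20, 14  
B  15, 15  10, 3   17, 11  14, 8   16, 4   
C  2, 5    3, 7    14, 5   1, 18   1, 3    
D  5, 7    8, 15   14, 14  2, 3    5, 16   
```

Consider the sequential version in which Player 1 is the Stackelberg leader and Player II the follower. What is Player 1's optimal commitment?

Solve by backward induction (Player 1 leads).
- A: Player II compares 1, 3, 0, 19, 14 and picks S; Player 1 would get 17.
- B: Player II compares 15, 3, 11, 8, 4 and picks P; Player 1 would get 15.
- C: Player II compares 5, 7, 5, 18, 3 and picks S; Player 1 would get 1.
- D: Player II compares 7, 15, 14, 3, 16 and picks T; Player 1 would get 5.
Among 17, 15, 1, 5, the best is 17 at A. Subgame-perfect outcome: (A, S) with payoffs (17, 19).

A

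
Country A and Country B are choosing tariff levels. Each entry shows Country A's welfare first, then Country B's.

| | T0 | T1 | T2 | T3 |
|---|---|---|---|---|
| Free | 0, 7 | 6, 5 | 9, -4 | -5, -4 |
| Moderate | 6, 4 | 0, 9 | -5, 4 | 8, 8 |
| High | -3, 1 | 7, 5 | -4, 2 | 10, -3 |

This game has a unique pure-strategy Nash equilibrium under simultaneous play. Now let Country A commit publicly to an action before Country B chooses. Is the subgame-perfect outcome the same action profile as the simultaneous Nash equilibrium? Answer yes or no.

yes

Country B best-responds to each possible Country A move:
- Free: BR = T0, leader payoff 0.
- Moderate: BR = T1, leader payoff 0.
- High: BR = T1, leader payoff 7.
Country A's induced payoffs are 0, 0, 7, so Country A commits to High. Subgame-perfect outcome: (High, T1) with payoffs (7, 5).
Now find the simultaneous Nash equilibrium.
Country A's best replies: T0→Moderate; T1→High; T2→Free; T3→High.
Country B's best replies: Free→T0; Moderate→T1; High→T1.
The unique mutual best reply is (High, T1), giving (7, 5).
Sequential outcome (High, T1) coincides with the Nash profile (High, T1).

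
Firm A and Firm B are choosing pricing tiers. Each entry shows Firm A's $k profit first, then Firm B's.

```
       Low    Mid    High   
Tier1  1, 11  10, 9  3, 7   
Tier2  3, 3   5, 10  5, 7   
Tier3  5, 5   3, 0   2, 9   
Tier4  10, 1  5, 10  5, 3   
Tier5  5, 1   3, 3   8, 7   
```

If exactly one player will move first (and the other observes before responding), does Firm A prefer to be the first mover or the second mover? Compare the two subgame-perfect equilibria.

second

If Firm A leads: Firm B's best replies are Tier1→Low, Tier2→Mid, Tier3→High, Tier4→Mid, Tier5→High; Firm A's induced payoffs 1, 5, 2, 5, 8; outcome (Tier5, High), payoffs (8, 7).
If Firm B leads: Firm A's best replies are Low→Tier4, Mid→Tier1, High→Tier5; Firm B's induced payoffs 1, 9, 7; outcome (Tier1, Mid), payoffs (10, 9).
Firm A gets 8 moving first and 10 moving second, so Firm A prefers to move second.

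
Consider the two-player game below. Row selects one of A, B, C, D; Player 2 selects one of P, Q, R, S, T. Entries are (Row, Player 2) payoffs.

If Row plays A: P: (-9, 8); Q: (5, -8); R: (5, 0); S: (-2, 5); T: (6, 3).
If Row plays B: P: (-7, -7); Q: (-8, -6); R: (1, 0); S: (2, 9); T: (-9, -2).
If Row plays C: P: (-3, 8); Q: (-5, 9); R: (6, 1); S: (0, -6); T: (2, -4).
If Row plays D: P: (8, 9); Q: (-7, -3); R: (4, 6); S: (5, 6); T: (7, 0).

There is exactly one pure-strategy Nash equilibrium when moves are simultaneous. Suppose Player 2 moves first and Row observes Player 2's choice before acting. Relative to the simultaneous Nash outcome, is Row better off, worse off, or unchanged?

unchanged

Work backward from Row's decision.
- P → Row plays D (best of -9, -7, -3, 8); Player 2 gets 9.
- Q → Row plays A (best of 5, -8, -5, -7); Player 2 gets -8.
- R → Row plays C (best of 5, 1, 6, 4); Player 2 gets 1.
- S → Row plays D (best of -2, 2, 0, 5); Player 2 gets 6.
- T → Row plays D (best of 6, -9, 2, 7); Player 2 gets 0.
Player 2's induced payoffs are 9, -8, 1, 6, 0, so Player 2 commits to P. Subgame-perfect outcome: (D, P) with payoffs (8, 9).
Under simultaneous play:
Row's best replies: P→D; Q→A; R→C; S→D; T→D.
Player 2's best replies: A→P; B→S; C→Q; D→P.
The unique mutual best reply is (D, P), giving (8, 9).
Row earns 8 sequentially versus 8 at the Nash outcome: unchanged.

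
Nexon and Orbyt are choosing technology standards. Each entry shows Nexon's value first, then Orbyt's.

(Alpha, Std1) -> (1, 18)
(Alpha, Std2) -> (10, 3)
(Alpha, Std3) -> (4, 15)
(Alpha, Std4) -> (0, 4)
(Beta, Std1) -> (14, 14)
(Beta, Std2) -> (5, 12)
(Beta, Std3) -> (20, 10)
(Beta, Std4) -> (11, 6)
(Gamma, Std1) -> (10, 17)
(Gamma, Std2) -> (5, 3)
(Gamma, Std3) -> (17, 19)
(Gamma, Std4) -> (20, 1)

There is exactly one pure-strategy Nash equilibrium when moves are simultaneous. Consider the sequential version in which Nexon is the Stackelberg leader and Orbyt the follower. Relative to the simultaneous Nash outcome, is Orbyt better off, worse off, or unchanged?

better off

Work backward from Orbyt's decision.
- Alpha: BR = Std1, leader payoff 1.
- Beta: BR = Std1, leader payoff 14.
- Gamma: BR = Std3, leader payoff 17.
Among 1, 14, 17, the best is 17 at Gamma. Subgame-perfect outcome: (Gamma, Std3) with payoffs (17, 19).
Now find the simultaneous Nash equilibrium.
Nexon's best replies: Std1→Beta; Std2→Alpha; Std3→Beta; Std4→Gamma.
Orbyt's best replies: Alpha→Std1; Beta→Std1; Gamma→Std3.
Only (Beta, Std1) has each player best-responding; Nash payoffs (14, 14).
Orbyt earns 19 sequentially versus 14 at the Nash outcome: better off.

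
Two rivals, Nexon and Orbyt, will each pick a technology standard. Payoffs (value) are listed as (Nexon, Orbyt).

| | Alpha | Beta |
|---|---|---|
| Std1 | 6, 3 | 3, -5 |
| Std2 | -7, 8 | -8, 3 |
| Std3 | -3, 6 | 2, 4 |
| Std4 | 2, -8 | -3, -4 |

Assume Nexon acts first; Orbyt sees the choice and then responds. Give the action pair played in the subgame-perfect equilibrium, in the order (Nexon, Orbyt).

Backward induction with Nexon moving first.
- Std1 → Orbyt plays Alpha (best of 3, -5); Nexon gets 6.
- Std2 → Orbyt plays Alpha (best of 8, 3); Nexon gets -7.
- Std3 → Orbyt plays Alpha (best of 6, 4); Nexon gets -3.
- Std4 → Orbyt plays Beta (best of -8, -4); Nexon gets -3.
Among 6, -7, -3, -3, the best is 6 at Std1. Subgame-perfect outcome: (Std1, Alpha) with payoffs (6, 3).

(Std1, Alpha)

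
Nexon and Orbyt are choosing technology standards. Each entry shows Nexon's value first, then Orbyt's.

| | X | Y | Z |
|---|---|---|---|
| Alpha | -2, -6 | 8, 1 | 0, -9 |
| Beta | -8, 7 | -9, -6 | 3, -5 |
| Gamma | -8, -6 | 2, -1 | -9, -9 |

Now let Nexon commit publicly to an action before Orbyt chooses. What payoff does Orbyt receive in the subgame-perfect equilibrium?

Solve by backward induction (Nexon leads).
- Alpha: Orbyt compares -6, 1, -9 and picks Y; Nexon would get 8.
- Beta: Orbyt compares 7, -6, -5 and picks X; Nexon would get -8.
- Gamma: Orbyt compares -6, -1, -9 and picks Y; Nexon would get 2.
Maximizing over 8, -8, 2, Nexon chooses Alpha. Subgame-perfect outcome: (Alpha, Y) with payoffs (8, 1).

1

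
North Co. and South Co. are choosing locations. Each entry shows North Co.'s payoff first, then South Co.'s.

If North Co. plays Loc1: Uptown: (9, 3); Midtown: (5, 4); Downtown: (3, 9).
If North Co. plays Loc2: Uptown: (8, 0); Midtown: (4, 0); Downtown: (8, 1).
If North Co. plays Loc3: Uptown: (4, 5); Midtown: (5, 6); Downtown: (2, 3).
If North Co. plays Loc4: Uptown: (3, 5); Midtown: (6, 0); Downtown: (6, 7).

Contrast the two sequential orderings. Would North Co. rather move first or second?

If North Co. leads: South Co.'s best replies are Loc1→Downtown, Loc2→Downtown, Loc3→Midtown, Loc4→Downtown; North Co.'s induced payoffs 3, 8, 5, 6; outcome (Loc2, Downtown), payoffs (8, 1).
If South Co. leads: North Co.'s best replies are Uptown→Loc1, Midtown→Loc4, Downtown→Loc2; South Co.'s induced payoffs 3, 0, 1; outcome (Loc1, Uptown), payoffs (9, 3).
North Co. gets 8 moving first and 9 moving second, so North Co. prefers to move second.

second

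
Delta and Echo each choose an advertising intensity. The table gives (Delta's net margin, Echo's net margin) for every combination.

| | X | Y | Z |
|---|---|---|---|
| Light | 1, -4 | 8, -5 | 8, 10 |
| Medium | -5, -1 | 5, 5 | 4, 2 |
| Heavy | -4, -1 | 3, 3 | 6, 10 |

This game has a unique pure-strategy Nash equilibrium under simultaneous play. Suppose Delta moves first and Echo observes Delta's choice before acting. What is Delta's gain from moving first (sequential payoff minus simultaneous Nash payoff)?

0

Solve by backward induction (Delta leads).
- Light → Echo plays Z (best of -4, -5, 10); Delta gets 8.
- Medium → Echo plays Y (best of -1, 5, 2); Delta gets 5.
- Heavy → Echo plays Z (best of -1, 3, 10); Delta gets 6.
Delta's induced payoffs are 8, 5, 6, so Delta commits to Light. Subgame-perfect outcome: (Light, Z) with payoffs (8, 10).
For the simultaneous game, intersect best replies.
Delta's best replies: X→Light; Y→Light; Z→Light.
Echo's best replies: Light→Z; Medium→Y; Heavy→Z.
The unique mutual best reply is (Light, Z), giving (8, 10).
Delta's commitment gain: 8 − 8 = 0.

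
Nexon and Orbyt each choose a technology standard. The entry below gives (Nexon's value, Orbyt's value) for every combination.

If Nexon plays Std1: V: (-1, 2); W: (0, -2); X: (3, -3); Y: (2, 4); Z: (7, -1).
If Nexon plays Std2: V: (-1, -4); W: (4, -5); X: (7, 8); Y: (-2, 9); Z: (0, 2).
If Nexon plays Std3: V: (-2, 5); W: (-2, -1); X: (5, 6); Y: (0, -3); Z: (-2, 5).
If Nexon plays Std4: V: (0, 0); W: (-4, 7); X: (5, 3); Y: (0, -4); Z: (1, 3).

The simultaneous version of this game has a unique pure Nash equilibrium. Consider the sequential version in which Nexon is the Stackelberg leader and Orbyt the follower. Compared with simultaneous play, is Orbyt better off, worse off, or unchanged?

better off

Solve by backward induction (Nexon leads).
- Std1: Orbyt compares 2, -2, -3, 4, -1 and picks Y; Nexon would get 2.
- Std2: Orbyt compares -4, -5, 8, 9, 2 and picks Y; Nexon would get -2.
- Std3: Orbyt compares 5, -1, 6, -3, 5 and picks X; Nexon would get 5.
- Std4: Orbyt compares 0, 7, 3, -4, 3 and picks W; Nexon would get -4.
Nexon's induced payoffs are 2, -2, 5, -4, so Nexon commits to Std3. Subgame-perfect outcome: (Std3, X) with payoffs (5, 6).
Under simultaneous play:
Nexon's best replies: V→Std4; W→Std2; X→Std2; Y→Std1; Z→Std1.
Orbyt's best replies: Std1→Y; Std2→Y; Std3→X; Std4→W.
Only (Std1, Y) has each player best-responding; Nash payoffs (2, 4).
Orbyt earns 6 sequentially versus 4 at the Nash outcome: better off.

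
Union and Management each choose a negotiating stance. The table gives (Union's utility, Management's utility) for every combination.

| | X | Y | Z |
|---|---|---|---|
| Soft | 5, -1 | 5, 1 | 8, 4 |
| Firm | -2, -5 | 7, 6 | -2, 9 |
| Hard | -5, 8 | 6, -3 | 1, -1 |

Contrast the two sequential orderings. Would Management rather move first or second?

first

If Union leads: Management's best replies are Soft→Z, Firm→Z, Hard→X; Union's induced payoffs 8, -2, -5; outcome (Soft, Z), payoffs (8, 4).
If Management leads: Union's best replies are X→Soft, Y→Firm, Z→Soft; Management's induced payoffs -1, 6, 4; outcome (Firm, Y), payoffs (7, 6).
Management gets 6 moving first and 4 moving second, so Management prefers to move first.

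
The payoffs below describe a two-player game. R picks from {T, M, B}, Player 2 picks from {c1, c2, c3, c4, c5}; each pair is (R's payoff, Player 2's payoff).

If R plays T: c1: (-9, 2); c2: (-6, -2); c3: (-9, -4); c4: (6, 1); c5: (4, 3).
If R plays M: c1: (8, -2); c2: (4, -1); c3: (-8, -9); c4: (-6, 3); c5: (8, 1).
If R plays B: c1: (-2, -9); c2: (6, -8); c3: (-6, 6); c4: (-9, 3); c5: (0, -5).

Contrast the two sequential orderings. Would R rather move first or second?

first

If R leads: Player 2's best replies are T→c5, M→c4, B→c3; R's induced payoffs 4, -6, -6; outcome (T, c5), payoffs (4, 3).
If Player 2 leads: R's best replies are c1→M, c2→B, c3→B, c4→T, c5→M; Player 2's induced payoffs -2, -8, 6, 1, 1; outcome (B, c3), payoffs (-6, 6).
R gets 4 moving first and -6 moving second, so R prefers to move first.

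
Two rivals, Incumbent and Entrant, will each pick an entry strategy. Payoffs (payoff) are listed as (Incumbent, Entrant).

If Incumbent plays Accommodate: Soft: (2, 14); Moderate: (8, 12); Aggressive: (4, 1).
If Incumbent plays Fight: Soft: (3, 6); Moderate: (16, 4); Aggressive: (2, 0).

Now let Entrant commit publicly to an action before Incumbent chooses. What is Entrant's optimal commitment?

Incumbent best-responds to each possible Entrant move:
- Soft → Incumbent plays Fight (best of 2, 3); Entrant gets 6.
- Moderate → Incumbent plays Fight (best of 8, 16); Entrant gets 4.
- Aggressive → Incumbent plays Accommodate (best of 4, 2); Entrant gets 1.
Entrant's induced payoffs are 6, 4, 1, so Entrant commits to Soft. Subgame-perfect outcome: (Fight, Soft) with payoffs (3, 6).

Soft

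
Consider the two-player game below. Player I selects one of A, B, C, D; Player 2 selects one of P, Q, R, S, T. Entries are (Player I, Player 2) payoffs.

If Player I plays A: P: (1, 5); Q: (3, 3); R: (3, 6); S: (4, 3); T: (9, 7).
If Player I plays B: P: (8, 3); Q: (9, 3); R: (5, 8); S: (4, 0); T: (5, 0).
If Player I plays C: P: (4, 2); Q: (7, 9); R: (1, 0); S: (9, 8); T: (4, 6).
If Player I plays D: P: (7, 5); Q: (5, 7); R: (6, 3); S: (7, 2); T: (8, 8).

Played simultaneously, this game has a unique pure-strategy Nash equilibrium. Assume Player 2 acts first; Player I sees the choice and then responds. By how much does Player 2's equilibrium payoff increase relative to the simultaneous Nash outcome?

Backward induction with Player 2 moving first.
- P → Player I plays B (best of 1, 8, 4, 7); Player 2 gets 3.
- Q → Player I plays B (best of 3, 9, 7, 5); Player 2 gets 3.
- R → Player I plays D (best of 3, 5, 1, 6); Player 2 gets 3.
- S → Player I plays C (best of 4, 4, 9, 7); Player 2 gets 8.
- T → Player I plays A (best of 9, 5, 4, 8); Player 2 gets 7.
Maximizing over 3, 3, 3, 8, 7, Player 2 chooses S. Subgame-perfect outcome: (C, S) with payoffs (9, 8).
Now find the simultaneous Nash equilibrium.
Player I's best replies: P→B; Q→B; R→D; S→C; T→A.
Player 2's best replies: A→T; B→R; C→Q; D→T.
Only (A, T) has each player best-responding; Nash payoffs (9, 7).
Player 2's commitment gain: 8 − 7 = 1.

1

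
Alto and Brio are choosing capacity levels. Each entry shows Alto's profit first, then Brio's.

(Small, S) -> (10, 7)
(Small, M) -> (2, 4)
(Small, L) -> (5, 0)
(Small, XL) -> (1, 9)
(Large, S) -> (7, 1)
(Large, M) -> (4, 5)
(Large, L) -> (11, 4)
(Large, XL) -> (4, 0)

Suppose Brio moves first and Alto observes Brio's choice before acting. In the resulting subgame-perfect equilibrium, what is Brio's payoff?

7

Work backward from Alto's decision.
- S: BR = Small, leader payoff 7.
- M: BR = Large, leader payoff 5.
- L: BR = Large, leader payoff 4.
- XL: BR = Large, leader payoff 0.
Brio's induced payoffs are 7, 5, 4, 0, so Brio commits to S. Subgame-perfect outcome: (Small, S) with payoffs (10, 7).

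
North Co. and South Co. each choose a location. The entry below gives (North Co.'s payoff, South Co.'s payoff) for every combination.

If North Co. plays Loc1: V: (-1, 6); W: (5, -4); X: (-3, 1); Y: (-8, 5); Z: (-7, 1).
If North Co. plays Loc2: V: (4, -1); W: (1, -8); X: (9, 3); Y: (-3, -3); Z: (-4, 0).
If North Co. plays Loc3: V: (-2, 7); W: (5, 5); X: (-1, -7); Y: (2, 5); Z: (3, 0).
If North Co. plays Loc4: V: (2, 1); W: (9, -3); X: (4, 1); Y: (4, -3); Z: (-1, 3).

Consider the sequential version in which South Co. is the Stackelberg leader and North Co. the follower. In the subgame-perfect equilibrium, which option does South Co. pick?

X

Backward induction with South Co. moving first.
- V → North Co. plays Loc2 (best of -1, 4, -2, 2); South Co. gets -1.
- W → North Co. plays Loc4 (best of 5, 1, 5, 9); South Co. gets -3.
- X → North Co. plays Loc2 (best of -3, 9, -1, 4); South Co. gets 3.
- Y → North Co. plays Loc4 (best of -8, -3, 2, 4); South Co. gets -3.
- Z → North Co. plays Loc3 (best of -7, -4, 3, -1); South Co. gets 0.
Among -1, -3, 3, -3, 0, the best is 3 at X. Subgame-perfect outcome: (Loc2, X) with payoffs (9, 3).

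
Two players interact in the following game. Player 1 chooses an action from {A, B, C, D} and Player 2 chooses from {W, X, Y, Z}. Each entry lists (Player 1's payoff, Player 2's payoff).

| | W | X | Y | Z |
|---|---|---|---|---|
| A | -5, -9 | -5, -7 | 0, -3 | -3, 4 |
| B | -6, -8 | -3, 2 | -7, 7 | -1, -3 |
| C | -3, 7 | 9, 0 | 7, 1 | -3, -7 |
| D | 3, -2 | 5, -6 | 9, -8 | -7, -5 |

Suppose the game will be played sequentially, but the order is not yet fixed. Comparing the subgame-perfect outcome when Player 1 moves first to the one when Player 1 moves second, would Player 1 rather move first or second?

second

If Player 1 leads: Player 2's best replies are A→Z, B→Y, C→W, D→W; Player 1's induced payoffs -3, -7, -3, 3; outcome (D, W), payoffs (3, -2).
If Player 2 leads: Player 1's best replies are W→D, X→C, Y→D, Z→B; Player 2's induced payoffs -2, 0, -8, -3; outcome (C, X), payoffs (9, 0).
Player 1 gets 3 moving first and 9 moving second, so Player 1 prefers to move second.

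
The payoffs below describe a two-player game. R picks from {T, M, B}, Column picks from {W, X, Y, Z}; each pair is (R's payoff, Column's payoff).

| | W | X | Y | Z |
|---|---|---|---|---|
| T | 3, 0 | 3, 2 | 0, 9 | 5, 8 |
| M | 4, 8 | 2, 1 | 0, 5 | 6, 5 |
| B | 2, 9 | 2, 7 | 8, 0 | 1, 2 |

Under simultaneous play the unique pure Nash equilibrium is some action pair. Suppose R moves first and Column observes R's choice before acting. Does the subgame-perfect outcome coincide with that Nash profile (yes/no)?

Solve by backward induction (R leads).
- T: Column compares 0, 2, 9, 8 and picks Y; R would get 0.
- M: Column compares 8, 1, 5, 5 and picks W; R would get 4.
- B: Column compares 9, 7, 0, 2 and picks W; R would get 2.
R's induced payoffs are 0, 4, 2, so R commits to M. Subgame-perfect outcome: (M, W) with payoffs (4, 8).
For the simultaneous game, intersect best replies.
R's best replies: W→M; X→T; Y→B; Z→M.
Column's best replies: T→Y; M→W; B→W.
Only (M, W) has each player best-responding; Nash payoffs (4, 8).
Sequential outcome (M, W) coincides with the Nash profile (M, W).

yes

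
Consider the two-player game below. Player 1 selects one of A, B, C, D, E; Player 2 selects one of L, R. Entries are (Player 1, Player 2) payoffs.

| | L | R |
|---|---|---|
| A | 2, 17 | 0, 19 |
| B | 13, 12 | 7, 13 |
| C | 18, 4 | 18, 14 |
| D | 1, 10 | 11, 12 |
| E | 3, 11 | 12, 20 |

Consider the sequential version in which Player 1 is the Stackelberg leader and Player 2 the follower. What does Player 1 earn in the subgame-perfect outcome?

Player 2 best-responds to each possible Player 1 move:
- A: Player 2 compares 17, 19 and picks R; Player 1 would get 0.
- B: Player 2 compares 12, 13 and picks R; Player 1 would get 7.
- C: Player 2 compares 4, 14 and picks R; Player 1 would get 18.
- D: Player 2 compares 10, 12 and picks R; Player 1 would get 11.
- E: Player 2 compares 11, 20 and picks R; Player 1 would get 12.
Among 0, 7, 18, 11, 12, the best is 18 at C. Subgame-perfect outcome: (C, R) with payoffs (18, 14).

18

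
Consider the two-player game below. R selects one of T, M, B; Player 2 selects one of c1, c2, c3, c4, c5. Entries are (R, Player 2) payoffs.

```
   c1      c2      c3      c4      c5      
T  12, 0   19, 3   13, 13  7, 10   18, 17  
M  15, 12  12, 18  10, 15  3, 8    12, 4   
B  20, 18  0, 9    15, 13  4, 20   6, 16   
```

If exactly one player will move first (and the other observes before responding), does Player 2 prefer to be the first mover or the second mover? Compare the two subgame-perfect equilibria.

first

If R leads: Player 2's best replies are T→c5, M→c2, B→c4; R's induced payoffs 18, 12, 4; outcome (T, c5), payoffs (18, 17).
If Player 2 leads: R's best replies are c1→B, c2→T, c3→B, c4→T, c5→T; Player 2's induced payoffs 18, 3, 13, 10, 17; outcome (B, c1), payoffs (20, 18).
Player 2 gets 18 moving first and 17 moving second, so Player 2 prefers to move first.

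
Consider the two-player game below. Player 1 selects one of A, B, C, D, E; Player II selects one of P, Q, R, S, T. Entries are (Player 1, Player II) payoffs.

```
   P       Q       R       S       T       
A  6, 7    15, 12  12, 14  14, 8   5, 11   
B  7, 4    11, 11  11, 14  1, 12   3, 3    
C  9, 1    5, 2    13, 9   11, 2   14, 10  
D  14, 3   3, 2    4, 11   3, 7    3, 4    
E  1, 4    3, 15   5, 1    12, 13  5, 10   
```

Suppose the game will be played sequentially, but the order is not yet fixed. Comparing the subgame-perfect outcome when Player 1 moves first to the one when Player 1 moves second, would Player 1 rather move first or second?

second

If Player 1 leads: Player II's best replies are A→R, B→R, C→T, D→R, E→Q; Player 1's induced payoffs 12, 11, 14, 4, 3; outcome (C, T), payoffs (14, 10).
If Player II leads: Player 1's best replies are P→D, Q→A, R→C, S→A, T→C; Player II's induced payoffs 3, 12, 9, 8, 10; outcome (A, Q), payoffs (15, 12).
Player 1 gets 14 moving first and 15 moving second, so Player 1 prefers to move second.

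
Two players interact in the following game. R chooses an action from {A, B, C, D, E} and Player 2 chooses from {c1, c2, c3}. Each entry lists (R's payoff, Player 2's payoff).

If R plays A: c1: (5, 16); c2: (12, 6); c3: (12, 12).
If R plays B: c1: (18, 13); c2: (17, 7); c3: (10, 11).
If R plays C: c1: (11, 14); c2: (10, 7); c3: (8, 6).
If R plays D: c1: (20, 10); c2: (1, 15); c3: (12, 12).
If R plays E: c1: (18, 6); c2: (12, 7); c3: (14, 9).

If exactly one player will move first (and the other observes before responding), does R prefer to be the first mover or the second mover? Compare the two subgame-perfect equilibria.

If R leads: Player 2's best replies are A→c1, B→c1, C→c1, D→c2, E→c3; R's induced payoffs 5, 18, 11, 1, 14; outcome (B, c1), payoffs (18, 13).
If Player 2 leads: R's best replies are c1→D, c2→B, c3→E; Player 2's induced payoffs 10, 7, 9; outcome (D, c1), payoffs (20, 10).
R gets 18 moving first and 20 moving second, so R prefers to move second.

second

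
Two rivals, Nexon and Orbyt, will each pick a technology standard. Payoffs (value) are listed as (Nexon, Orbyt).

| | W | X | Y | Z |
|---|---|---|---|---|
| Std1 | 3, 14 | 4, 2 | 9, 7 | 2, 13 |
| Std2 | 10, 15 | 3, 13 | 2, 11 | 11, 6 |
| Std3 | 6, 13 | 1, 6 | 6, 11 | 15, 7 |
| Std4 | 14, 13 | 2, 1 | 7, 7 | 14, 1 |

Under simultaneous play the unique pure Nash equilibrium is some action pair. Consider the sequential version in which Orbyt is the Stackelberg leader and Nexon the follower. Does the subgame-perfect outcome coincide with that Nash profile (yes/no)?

Work backward from Nexon's decision.
- W: Nexon compares 3, 10, 6, 14 and picks Std4; Orbyt would get 13.
- X: Nexon compares 4, 3, 1, 2 and picks Std1; Orbyt would get 2.
- Y: Nexon compares 9, 2, 6, 7 and picks Std1; Orbyt would get 7.
- Z: Nexon compares 2, 11, 15, 14 and picks Std3; Orbyt would get 7.
Orbyt's induced payoffs are 13, 2, 7, 7, so Orbyt commits to W. Subgame-perfect outcome: (Std4, W) with payoffs (14, 13).
For the simultaneous game, intersect best replies.
Nexon's best replies: W→Std4; X→Std1; Y→Std1; Z→Std3.
Orbyt's best replies: Std1→W; Std2→W; Std3→W; Std4→W.
The unique mutual best reply is (Std4, W), giving (14, 13).
Sequential outcome (Std4, W) coincides with the Nash profile (Std4, W).

yes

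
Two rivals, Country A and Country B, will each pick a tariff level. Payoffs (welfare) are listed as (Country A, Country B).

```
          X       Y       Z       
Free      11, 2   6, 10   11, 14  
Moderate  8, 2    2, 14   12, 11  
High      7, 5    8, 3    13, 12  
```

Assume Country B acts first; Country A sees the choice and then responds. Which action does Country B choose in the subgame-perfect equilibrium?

Z

Country A best-responds to each possible Country B move:
- X → Country A plays Free (best of 11, 8, 7); Country B gets 2.
- Y → Country A plays High (best of 6, 2, 8); Country B gets 3.
- Z → Country A plays High (best of 11, 12, 13); Country B gets 12.
Country B's induced payoffs are 2, 3, 12, so Country B commits to Z. Subgame-perfect outcome: (High, Z) with payoffs (13, 12).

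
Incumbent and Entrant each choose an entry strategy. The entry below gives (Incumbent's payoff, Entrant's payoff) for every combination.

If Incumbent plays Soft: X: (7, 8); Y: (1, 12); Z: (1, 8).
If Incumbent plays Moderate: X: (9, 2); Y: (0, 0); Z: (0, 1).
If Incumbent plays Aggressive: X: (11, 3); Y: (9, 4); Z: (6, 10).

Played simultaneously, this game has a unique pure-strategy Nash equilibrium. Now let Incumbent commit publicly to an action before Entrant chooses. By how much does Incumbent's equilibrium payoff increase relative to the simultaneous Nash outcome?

Entrant best-responds to each possible Incumbent move:
- Soft: BR = Y, leader payoff 1.
- Moderate: BR = X, leader payoff 9.
- Aggressive: BR = Z, leader payoff 6.
Among 1, 9, 6, the best is 9 at Moderate. Subgame-perfect outcome: (Moderate, X) with payoffs (9, 2).
Now find the simultaneous Nash equilibrium.
Incumbent's best replies: X→Aggressive; Y→Aggressive; Z→Aggressive.
Entrant's best replies: Soft→Y; Moderate→X; Aggressive→Z.
The unique mutual best reply is (Aggressive, Z), giving (6, 10).
Incumbent's commitment gain: 9 − 6 = 3.

3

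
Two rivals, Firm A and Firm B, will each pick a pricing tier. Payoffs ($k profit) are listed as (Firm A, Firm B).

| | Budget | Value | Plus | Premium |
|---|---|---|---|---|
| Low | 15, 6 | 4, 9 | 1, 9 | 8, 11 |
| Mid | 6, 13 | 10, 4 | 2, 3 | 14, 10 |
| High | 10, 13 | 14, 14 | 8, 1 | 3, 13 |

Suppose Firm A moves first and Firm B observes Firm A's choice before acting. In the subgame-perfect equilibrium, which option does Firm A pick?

High

Work backward from Firm B's decision.
- Low: BR = Premium, leader payoff 8.
- Mid: BR = Budget, leader payoff 6.
- High: BR = Value, leader payoff 14.
Among 8, 6, 14, the best is 14 at High. Subgame-perfect outcome: (High, Value) with payoffs (14, 14).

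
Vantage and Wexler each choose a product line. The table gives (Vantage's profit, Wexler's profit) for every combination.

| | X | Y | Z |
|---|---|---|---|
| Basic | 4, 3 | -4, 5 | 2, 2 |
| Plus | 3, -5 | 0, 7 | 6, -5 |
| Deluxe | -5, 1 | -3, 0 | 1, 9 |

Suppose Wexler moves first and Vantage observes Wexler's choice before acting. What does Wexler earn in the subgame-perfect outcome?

Solve by backward induction (Wexler leads).
- X: Vantage compares 4, 3, -5 and picks Basic; Wexler would get 3.
- Y: Vantage compares -4, 0, -3 and picks Plus; Wexler would get 7.
- Z: Vantage compares 2, 6, 1 and picks Plus; Wexler would get -5.
Wexler's induced payoffs are 3, 7, -5, so Wexler commits to Y. Subgame-perfect outcome: (Plus, Y) with payoffs (0, 7).

7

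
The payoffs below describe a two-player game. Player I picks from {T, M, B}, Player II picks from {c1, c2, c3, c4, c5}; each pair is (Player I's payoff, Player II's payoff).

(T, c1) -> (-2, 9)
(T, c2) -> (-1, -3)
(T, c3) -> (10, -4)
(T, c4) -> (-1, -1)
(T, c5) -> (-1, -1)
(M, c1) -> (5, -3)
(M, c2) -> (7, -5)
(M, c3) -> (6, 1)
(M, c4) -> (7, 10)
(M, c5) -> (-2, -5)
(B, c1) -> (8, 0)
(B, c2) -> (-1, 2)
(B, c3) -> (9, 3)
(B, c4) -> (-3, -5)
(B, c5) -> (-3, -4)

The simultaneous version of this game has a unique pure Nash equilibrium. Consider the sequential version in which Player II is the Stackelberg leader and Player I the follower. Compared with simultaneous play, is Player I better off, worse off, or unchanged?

Solve by backward induction (Player II leads).
- c1: Player I compares -2, 5, 8 and picks B; Player II would get 0.
- c2: Player I compares -1, 7, -1 and picks M; Player II would get -5.
- c3: Player I compares 10, 6, 9 and picks T; Player II would get -4.
- c4: Player I compares -1, 7, -3 and picks M; Player II would get 10.
- c5: Player I compares -1, -2, -3 and picks T; Player II would get -1.
Maximizing over 0, -5, -4, 10, -1, Player II chooses c4. Subgame-perfect outcome: (M, c4) with payoffs (7, 10).
Now find the simultaneous Nash equilibrium.
Player I's best replies: c1→B; c2→M; c3→T; c4→M; c5→T.
Player II's best replies: T→c1; M→c4; B→c3.
The unique mutual best reply is (M, c4), giving (7, 10).
Player I earns 7 sequentially versus 7 at the Nash outcome: unchanged.

unchanged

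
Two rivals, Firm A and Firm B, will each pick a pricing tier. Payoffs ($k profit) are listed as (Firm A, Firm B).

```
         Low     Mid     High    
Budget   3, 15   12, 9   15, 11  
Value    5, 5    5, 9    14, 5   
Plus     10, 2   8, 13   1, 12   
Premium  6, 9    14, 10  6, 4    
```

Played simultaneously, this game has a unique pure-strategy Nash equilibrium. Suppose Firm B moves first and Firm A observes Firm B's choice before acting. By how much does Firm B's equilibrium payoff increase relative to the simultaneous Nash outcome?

1

Work backward from Firm A's decision.
- Low: BR = Plus, leader payoff 2.
- Mid: BR = Premium, leader payoff 10.
- High: BR = Budget, leader payoff 11.
Maximizing over 2, 10, 11, Firm B chooses High. Subgame-perfect outcome: (Budget, High) with payoffs (15, 11).
Under simultaneous play:
Firm A's best replies: Low→Plus; Mid→Premium; High→Budget.
Firm B's best replies: Budget→Low; Value→Mid; Plus→Mid; Premium→Mid.
The unique mutual best reply is (Premium, Mid), giving (14, 10).
Firm B's commitment gain: 11 − 10 = 1.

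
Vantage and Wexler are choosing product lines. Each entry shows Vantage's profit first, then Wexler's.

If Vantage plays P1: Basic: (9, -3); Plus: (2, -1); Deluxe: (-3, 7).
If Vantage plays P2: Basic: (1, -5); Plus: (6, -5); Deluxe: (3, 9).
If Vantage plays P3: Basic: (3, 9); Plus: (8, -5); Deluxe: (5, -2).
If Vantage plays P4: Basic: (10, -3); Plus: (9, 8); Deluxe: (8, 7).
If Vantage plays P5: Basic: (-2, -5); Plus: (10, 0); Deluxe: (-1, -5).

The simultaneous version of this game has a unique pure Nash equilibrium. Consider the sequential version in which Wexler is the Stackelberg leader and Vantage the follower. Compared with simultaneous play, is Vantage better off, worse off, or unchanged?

Backward induction with Wexler moving first.
- Basic: BR = P4, leader payoff -3.
- Plus: BR = P5, leader payoff 0.
- Deluxe: BR = P4, leader payoff 7.
Maximizing over -3, 0, 7, Wexler chooses Deluxe. Subgame-perfect outcome: (P4, Deluxe) with payoffs (8, 7).
Under simultaneous play:
Vantage's best replies: Basic→P4; Plus→P5; Deluxe→P4.
Wexler's best replies: P1→Deluxe; P2→Deluxe; P3→Basic; P4→Plus; P5→Plus.
Only (P5, Plus) has each player best-responding; Nash payoffs (10, 0).
Vantage earns 8 sequentially versus 10 at the Nash outcome: worse off.

worse off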